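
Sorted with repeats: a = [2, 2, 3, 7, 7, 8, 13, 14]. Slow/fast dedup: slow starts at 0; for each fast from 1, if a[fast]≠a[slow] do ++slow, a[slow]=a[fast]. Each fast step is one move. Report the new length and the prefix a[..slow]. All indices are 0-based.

slow=0 fast=1: a[fast]=2=a[slow] dup, fast++
slow=0 fast=2: a[fast]=3≠a[slow]=2 write a[1]=3, slow++,fast++
slow=1 fast=3: a[fast]=7≠a[slow]=3 write a[2]=7, slow++,fast++
slow=2 fast=4: a[fast]=7=a[slow] dup, fast++
slow=2 fast=5: a[fast]=8≠a[slow]=7 write a[3]=8, slow++,fast++
slow=3 fast=6: a[fast]=13≠a[slow]=8 write a[4]=13, slow++,fast++
slow=4 fast=7: a[fast]=14≠a[slow]=13 write a[5]=14, slow++,fast++

length 6; prefix = [2, 3, 7, 8, 13, 14]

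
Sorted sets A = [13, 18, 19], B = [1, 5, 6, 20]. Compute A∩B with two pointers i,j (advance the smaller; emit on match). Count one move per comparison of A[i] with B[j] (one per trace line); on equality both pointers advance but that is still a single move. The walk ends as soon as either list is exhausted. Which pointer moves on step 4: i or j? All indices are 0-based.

i

i=0 j=0: 13>1, j++
i=0 j=1: 13>5, j++
i=0 j=2: 13>6, j++
i=0 j=3: 13<20, i++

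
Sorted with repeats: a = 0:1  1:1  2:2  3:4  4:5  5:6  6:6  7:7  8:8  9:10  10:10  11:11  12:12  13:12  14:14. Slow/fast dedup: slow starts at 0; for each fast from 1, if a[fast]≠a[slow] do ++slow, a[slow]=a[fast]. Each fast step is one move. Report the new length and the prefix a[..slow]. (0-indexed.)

slow=0 fast=1: a[fast]=1=a[slow] dup, fast++
slow=0 fast=2: a[fast]=2≠a[slow]=1 write a[1]=2, slow++,fast++
slow=1 fast=3: a[fast]=4≠a[slow]=2 write a[2]=4, slow++,fast++
slow=2 fast=4: a[fast]=5≠a[slow]=4 write a[3]=5, slow++,fast++
slow=3 fast=5: a[fast]=6≠a[slow]=5 write a[4]=6, slow++,fast++
slow=4 fast=6: a[fast]=6=a[slow] dup, fast++
slow=4 fast=7: a[fast]=7≠a[slow]=6 write a[5]=7, slow++,fast++
slow=5 fast=8: a[fast]=8≠a[slow]=7 write a[6]=8, slow++,fast++
slow=6 fast=9: a[fast]=10≠a[slow]=8 write a[7]=10, slow++,fast++
slow=7 fast=10: a[fast]=10=a[slow] dup, fast++
slow=7 fast=11: a[fast]=11≠a[slow]=10 write a[8]=11, slow++,fast++
slow=8 fast=12: a[fast]=12≠a[slow]=11 write a[9]=12, slow++,fast++
slow=9 fast=13: a[fast]=12=a[slow] dup, fast++
slow=9 fast=14: a[fast]=14≠a[slow]=12 write a[10]=14, slow++,fast++

length 11; prefix = [1, 2, 4, 5, 6, 7, 8, 10, 11, 12, 14]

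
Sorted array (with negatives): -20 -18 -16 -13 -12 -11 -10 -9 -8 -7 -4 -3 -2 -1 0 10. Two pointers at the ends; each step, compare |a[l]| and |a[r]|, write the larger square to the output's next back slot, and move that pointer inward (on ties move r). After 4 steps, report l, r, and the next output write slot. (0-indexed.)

l=4, r=15, next write slot=11

[0,15] |-20|>|10| out[15]=400 → l++
[1,15] |-18|>|10| out[14]=324 → l++
[2,15] |-16|>|10| out[13]=256 → l++
[3,15] |-13|>|10| out[12]=169 → l++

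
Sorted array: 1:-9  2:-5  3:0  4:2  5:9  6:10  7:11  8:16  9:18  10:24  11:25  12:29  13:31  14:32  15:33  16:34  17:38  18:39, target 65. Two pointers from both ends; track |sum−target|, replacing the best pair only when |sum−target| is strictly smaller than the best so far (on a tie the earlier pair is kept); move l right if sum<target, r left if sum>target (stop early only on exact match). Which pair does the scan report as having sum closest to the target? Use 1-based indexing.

[1,18] -9+39=30 d=35 * → l++
[2,18] -5+39=34 d=31 * → l++
[3,18] 0+39=39 d=26 * → l++
[4,18] 2+39=41 d=24 * → l++
[5,18] 9+39=48 d=17 * → l++
[6,18] 10+39=49 d=16 * → l++
[7,18] 11+39=50 d=15 * → l++
[8,18] 16+39=55 d=10 * → l++
[9,18] 18+39=57 d=8 * → l++
[10,18] 24+39=63 d=2 * → l++
[11,18] 25+39=64 d=1 * → l++
[12,18] 29+39=68 d=3 → r--
[12,17] 29+38=67 d=2 → r--
[12,16] 29+34=63 d=2 → l++
[13,16] 31+34=65 d=0 * → stop

pair (31, 34) with sum 65 (|Δ|=0)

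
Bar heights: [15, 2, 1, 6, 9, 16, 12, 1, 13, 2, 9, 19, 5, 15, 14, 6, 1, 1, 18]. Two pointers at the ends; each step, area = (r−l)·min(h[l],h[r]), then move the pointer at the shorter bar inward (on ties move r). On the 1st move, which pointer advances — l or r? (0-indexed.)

l

[0,18] min(15,18)*18=270 best=270 * → l++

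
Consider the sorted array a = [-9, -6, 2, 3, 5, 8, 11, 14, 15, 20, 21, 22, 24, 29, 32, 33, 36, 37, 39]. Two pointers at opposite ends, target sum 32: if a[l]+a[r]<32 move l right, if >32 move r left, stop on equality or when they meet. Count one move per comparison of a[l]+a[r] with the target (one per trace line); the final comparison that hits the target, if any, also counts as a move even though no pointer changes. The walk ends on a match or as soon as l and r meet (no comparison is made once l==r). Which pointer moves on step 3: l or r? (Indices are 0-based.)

l=0 r=18: -9+39=30 <32, l++
l=1 r=18: -6+39=33 >32, r--
l=1 r=17: -6+37=31 <32, l++

l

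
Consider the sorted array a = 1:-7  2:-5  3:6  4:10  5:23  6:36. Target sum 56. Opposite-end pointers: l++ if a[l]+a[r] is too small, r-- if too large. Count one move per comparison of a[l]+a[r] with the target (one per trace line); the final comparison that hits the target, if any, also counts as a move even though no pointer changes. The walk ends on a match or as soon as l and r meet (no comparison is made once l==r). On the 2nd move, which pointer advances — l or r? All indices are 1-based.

l=1 r=6: -7+36=29 <56, l++
l=2 r=6: -5+36=31 <56, l++

l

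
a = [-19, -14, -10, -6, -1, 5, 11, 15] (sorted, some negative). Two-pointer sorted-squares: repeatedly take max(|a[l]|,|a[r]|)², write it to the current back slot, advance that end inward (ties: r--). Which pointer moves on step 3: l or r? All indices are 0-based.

l

l=0 r=7: |-19|>|15| out[7]=361, l++
l=1 r=7: |-14|<=|15| out[6]=225, r--
l=1 r=6: |-14|>|11| out[5]=196, l++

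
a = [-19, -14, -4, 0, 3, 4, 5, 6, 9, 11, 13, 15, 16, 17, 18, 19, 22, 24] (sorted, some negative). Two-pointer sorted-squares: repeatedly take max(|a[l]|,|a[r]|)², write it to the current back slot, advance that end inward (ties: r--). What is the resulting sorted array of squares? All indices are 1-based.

[0, 9, 16, 16, 25, 36, 81, 121, 169, 196, 225, 256, 289, 324, 361, 361, 484, 576]

[1,18] |-19|<=|24| out[18]=576 → r--
[1,17] |-19|<=|22| out[17]=484 → r--
[1,16] |-19|<=|19| out[16]=361 → r--
[1,15] |-19|>|18| out[15]=361 → l++
[2,15] |-14|<=|18| out[14]=324 → r--
[2,14] |-14|<=|17| out[13]=289 → r--
[2,13] |-14|<=|16| out[12]=256 → r--
[2,12] |-14|<=|15| out[11]=225 → r--
[2,11] |-14|>|13| out[10]=196 → l++
[3,11] |-4|<=|13| out[9]=169 → r--
[3,10] |-4|<=|11| out[8]=121 → r--
[3,9] |-4|<=|9| out[7]=81 → r--
[3,8] |-4|<=|6| out[6]=36 → r--
[3,7] |-4|<=|5| out[5]=25 → r--
[3,6] |-4|<=|4| out[4]=16 → r--
[3,5] |-4|>|3| out[3]=16 → l++
[4,5] |0|<=|3| out[2]=9 → r--
[4,4] |0|<=|0| out[1]=0 → r--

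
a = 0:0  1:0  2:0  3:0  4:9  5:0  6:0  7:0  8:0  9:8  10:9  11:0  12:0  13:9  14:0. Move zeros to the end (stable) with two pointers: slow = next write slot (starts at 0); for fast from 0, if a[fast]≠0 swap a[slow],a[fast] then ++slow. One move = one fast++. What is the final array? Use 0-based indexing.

[9, 8, 9, 9, 0, 0, 0, 0, 0, 0, 0, 0, 0, 0, 0]

(s=0,f=0) a[fast]=0 → fast++
(s=0,f=1) a[fast]=0 → fast++
(s=0,f=2) a[fast]=0 → fast++
(s=0,f=3) a[fast]=0 → fast++
(s=0,f=4) a[fast]=9≠0 swap→a[0]=9 → slow++,fast++
(s=1,f=5) a[fast]=0 → fast++
(s=1,f=6) a[fast]=0 → fast++
(s=1,f=7) a[fast]=0 → fast++
(s=1,f=8) a[fast]=0 → fast++
(s=1,f=9) a[fast]=8≠0 swap→a[1]=8 → slow++,fast++
(s=2,f=10) a[fast]=9≠0 swap→a[2]=9 → slow++,fast++
(s=3,f=11) a[fast]=0 → fast++
(s=3,f=12) a[fast]=0 → fast++
(s=3,f=13) a[fast]=9≠0 swap→a[3]=9 → slow++,fast++
(s=4,f=14) a[fast]=0 → fast++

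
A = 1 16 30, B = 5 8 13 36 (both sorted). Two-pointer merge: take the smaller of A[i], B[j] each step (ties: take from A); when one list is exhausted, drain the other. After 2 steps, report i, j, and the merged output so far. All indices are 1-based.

i=2, j=2, merged so far=[1, 5]

[i=1,j=1] A[i]=1<=B[j]=5 take 1 → i++
[i=2,j=1] A[i]=16>B[j]=5 take 5 → j++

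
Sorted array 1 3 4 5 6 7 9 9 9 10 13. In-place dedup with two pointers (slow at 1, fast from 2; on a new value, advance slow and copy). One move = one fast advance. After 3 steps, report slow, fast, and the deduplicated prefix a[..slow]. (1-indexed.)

slow=4, fast=5, prefix=[1, 3, 4, 5]

slow=1 fast=2: a[fast]=3≠a[slow]=1 write a[2]=3, slow++,fast++
slow=2 fast=3: a[fast]=4≠a[slow]=3 write a[3]=4, slow++,fast++
slow=3 fast=4: a[fast]=5≠a[slow]=4 write a[4]=5, slow++,fast++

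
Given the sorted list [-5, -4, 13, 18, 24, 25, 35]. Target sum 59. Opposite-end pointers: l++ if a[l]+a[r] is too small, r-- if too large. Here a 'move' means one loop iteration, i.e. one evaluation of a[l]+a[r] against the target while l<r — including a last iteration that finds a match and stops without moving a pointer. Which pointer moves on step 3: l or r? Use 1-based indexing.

l

[1,7] -5+35=30 <59 → l++
[2,7] -4+35=31 <59 → l++
[3,7] 13+35=48 <59 → l++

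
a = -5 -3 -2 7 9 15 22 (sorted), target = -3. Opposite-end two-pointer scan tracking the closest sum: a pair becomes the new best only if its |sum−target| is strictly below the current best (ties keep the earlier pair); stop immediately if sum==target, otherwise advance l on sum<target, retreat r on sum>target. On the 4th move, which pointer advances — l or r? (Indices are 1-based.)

r

l=1 r=7: -5+22=17 d=20 *, r--
l=1 r=6: -5+15=10 d=13 *, r--
l=1 r=5: -5+9=4 d=7 *, r--
l=1 r=4: -5+7=2 d=5 *, r--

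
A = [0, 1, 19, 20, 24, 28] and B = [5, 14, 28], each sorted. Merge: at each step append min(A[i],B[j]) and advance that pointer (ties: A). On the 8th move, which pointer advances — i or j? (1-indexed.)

[i=1,j=1] A[i]=0<=B[j]=5 take 0 → i++
[i=2,j=1] A[i]=1<=B[j]=5 take 1 → i++
[i=3,j=1] A[i]=19>B[j]=5 take 5 → j++
[i=3,j=2] A[i]=19>B[j]=14 take 14 → j++
[i=3,j=3] A[i]=19<=B[j]=28 take 19 → i++
[i=4,j=3] A[i]=20<=B[j]=28 take 20 → i++
[i=5,j=3] A[i]=24<=B[j]=28 take 24 → i++
[i=6,j=3] A[i]=28<=B[j]=28 take 28 → i++

i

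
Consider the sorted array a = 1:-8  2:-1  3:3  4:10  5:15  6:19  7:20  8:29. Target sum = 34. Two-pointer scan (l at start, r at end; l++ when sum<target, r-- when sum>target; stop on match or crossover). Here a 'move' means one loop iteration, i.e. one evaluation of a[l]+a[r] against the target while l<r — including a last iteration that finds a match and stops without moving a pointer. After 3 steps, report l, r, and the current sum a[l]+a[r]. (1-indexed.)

l=4, r=8, sum=39

[1,8] -8+29=21 <34 → l++
[2,8] -1+29=28 <34 → l++
[3,8] 3+29=32 <34 → l++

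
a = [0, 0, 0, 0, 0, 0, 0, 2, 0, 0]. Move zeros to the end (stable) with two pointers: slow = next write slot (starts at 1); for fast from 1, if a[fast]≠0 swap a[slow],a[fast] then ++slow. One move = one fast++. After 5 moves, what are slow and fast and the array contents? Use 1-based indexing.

slow=1, fast=6, a=[0, 0, 0, 0, 0, 0, 0, 2, 0, 0]

(s=1,f=1) a[fast]=0 → fast++
(s=1,f=2) a[fast]=0 → fast++
(s=1,f=3) a[fast]=0 → fast++
(s=1,f=4) a[fast]=0 → fast++
(s=1,f=5) a[fast]=0 → fast++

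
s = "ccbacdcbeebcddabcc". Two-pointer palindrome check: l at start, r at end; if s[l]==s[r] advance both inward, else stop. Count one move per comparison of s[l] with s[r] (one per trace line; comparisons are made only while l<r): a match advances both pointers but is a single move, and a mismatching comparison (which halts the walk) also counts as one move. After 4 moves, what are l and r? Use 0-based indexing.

l=4, r=13

l=0 r=17: 'c'=='c', l++,r--
l=1 r=16: 'c'=='c', l++,r--
l=2 r=15: 'b'=='b', l++,r--
l=3 r=14: 'a'=='a', l++,r--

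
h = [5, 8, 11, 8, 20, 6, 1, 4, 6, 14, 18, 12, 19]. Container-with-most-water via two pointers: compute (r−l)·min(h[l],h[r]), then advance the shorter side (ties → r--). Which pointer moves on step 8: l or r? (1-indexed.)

r

[1,13] min(5,19)*12=60 best=60 * → l++
[2,13] min(8,19)*11=88 best=88 * → l++
[3,13] min(11,19)*10=110 best=110 * → l++
[4,13] min(8,19)*9=72 best=110 → l++
[5,13] min(20,19)*8=152 best=152 * → r--
[5,12] min(20,12)*7=84 best=152 → r--
[5,11] min(20,18)*6=108 best=152 → r--
[5,10] min(20,14)*5=70 best=152 → r--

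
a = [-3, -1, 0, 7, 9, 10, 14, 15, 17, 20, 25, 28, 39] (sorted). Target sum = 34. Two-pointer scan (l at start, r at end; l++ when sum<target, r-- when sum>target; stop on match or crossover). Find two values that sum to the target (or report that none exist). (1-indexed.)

l=1 r=13: -3+39=36 >34, r--
l=1 r=12: -3+28=25 <34, l++
l=2 r=12: -1+28=27 <34, l++
l=3 r=12: 0+28=28 <34, l++
l=4 r=12: 7+28=35 >34, r--
l=4 r=11: 7+25=32 <34, l++
l=5 r=11: 9+25=34, found

(9, 25)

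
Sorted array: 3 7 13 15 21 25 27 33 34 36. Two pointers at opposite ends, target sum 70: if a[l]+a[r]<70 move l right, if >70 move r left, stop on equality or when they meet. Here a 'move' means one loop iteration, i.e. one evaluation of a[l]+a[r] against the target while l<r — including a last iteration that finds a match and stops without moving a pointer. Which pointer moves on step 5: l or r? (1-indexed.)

l=1 r=10: 3+36=39 <70, l++
l=2 r=10: 7+36=43 <70, l++
l=3 r=10: 13+36=49 <70, l++
l=4 r=10: 15+36=51 <70, l++
l=5 r=10: 21+36=57 <70, l++

l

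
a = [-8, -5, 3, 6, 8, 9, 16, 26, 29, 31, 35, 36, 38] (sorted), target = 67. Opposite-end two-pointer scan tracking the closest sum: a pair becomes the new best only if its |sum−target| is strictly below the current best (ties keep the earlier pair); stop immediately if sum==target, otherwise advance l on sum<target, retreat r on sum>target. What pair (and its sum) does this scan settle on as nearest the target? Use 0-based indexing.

l=0 r=12: -8+38=30 d=37 *, l++
l=1 r=12: -5+38=33 d=34 *, l++
l=2 r=12: 3+38=41 d=26 *, l++
l=3 r=12: 6+38=44 d=23 *, l++
l=4 r=12: 8+38=46 d=21 *, l++
l=5 r=12: 9+38=47 d=20 *, l++
l=6 r=12: 16+38=54 d=13 *, l++
l=7 r=12: 26+38=64 d=3 *, l++
l=8 r=12: 29+38=67 d=0 *, stop

pair (29, 38) with sum 67 (|Δ|=0)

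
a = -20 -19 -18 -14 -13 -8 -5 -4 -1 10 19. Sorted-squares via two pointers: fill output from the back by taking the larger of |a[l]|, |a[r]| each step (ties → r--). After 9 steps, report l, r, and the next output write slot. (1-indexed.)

[1,11] |-20|>|19| out[11]=400 → l++
[2,11] |-19|<=|19| out[10]=361 → r--
[2,10] |-19|>|10| out[9]=361 → l++
[3,10] |-18|>|10| out[8]=324 → l++
[4,10] |-14|>|10| out[7]=196 → l++
[5,10] |-13|>|10| out[6]=169 → l++
[6,10] |-8|<=|10| out[5]=100 → r--
[6,9] |-8|>|-1| out[4]=64 → l++
[7,9] |-5|>|-1| out[3]=25 → l++

l=8, r=9, next write slot=2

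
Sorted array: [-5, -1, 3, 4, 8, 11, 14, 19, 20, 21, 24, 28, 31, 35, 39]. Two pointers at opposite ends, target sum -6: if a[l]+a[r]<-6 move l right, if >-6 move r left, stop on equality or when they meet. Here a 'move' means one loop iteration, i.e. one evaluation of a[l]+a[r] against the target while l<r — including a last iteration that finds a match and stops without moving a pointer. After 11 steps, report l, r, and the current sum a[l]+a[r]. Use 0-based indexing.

l=0, r=3, sum=-1

l=0 r=14: -5+39=34 >-6, r--
l=0 r=13: -5+35=30 >-6, r--
l=0 r=12: -5+31=26 >-6, r--
l=0 r=11: -5+28=23 >-6, r--
l=0 r=10: -5+24=19 >-6, r--
l=0 r=9: -5+21=16 >-6, r--
l=0 r=8: -5+20=15 >-6, r--
l=0 r=7: -5+19=14 >-6, r--
l=0 r=6: -5+14=9 >-6, r--
l=0 r=5: -5+11=6 >-6, r--
l=0 r=4: -5+8=3 >-6, r--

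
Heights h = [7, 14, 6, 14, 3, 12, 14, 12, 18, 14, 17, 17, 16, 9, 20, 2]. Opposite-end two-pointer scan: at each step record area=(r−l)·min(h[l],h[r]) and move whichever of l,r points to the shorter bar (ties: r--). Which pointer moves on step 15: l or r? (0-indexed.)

l

[0,15] min(7,2)*15=30 best=30 * → r--
[0,14] min(7,20)*14=98 best=98 * → l++
[1,14] min(14,20)*13=182 best=182 * → l++
[2,14] min(6,20)*12=72 best=182 → l++
[3,14] min(14,20)*11=154 best=182 → l++
[4,14] min(3,20)*10=30 best=182 → l++
[5,14] min(12,20)*9=108 best=182 → l++
[6,14] min(14,20)*8=112 best=182 → l++
[7,14] min(12,20)*7=84 best=182 → l++
[8,14] min(18,20)*6=108 best=182 → l++
[9,14] min(14,20)*5=70 best=182 → l++
[10,14] min(17,20)*4=68 best=182 → l++
[11,14] min(17,20)*3=51 best=182 → l++
[12,14] min(16,20)*2=32 best=182 → l++
[13,14] min(9,20)*1=9 best=182 → l++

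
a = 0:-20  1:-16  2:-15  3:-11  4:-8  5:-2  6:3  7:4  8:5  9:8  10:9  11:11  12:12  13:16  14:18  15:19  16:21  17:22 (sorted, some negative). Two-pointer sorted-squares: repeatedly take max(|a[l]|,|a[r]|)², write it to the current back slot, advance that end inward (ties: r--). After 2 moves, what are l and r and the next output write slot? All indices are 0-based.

[0,17] |-20|<=|22| out[17]=484 → r--
[0,16] |-20|<=|21| out[16]=441 → r--

l=0, r=15, next write slot=15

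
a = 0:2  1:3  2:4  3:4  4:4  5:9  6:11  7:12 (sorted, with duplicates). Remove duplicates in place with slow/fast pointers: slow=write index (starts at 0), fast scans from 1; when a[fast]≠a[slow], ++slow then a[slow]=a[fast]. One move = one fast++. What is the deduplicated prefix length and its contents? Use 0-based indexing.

slow=0 fast=1: a[fast]=3≠a[slow]=2 write a[1]=3, slow++,fast++
slow=1 fast=2: a[fast]=4≠a[slow]=3 write a[2]=4, slow++,fast++
slow=2 fast=3: a[fast]=4=a[slow] dup, fast++
slow=2 fast=4: a[fast]=4=a[slow] dup, fast++
slow=2 fast=5: a[fast]=9≠a[slow]=4 write a[3]=9, slow++,fast++
slow=3 fast=6: a[fast]=11≠a[slow]=9 write a[4]=11, slow++,fast++
slow=4 fast=7: a[fast]=12≠a[slow]=11 write a[5]=12, slow++,fast++

length 6; prefix = [2, 3, 4, 9, 11, 12]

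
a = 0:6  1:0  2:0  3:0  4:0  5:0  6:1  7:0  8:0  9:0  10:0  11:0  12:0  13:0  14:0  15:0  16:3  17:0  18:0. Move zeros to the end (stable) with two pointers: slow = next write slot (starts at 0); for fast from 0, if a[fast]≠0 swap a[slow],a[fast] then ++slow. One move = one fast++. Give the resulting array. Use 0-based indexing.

slow=0 fast=0: a[fast]=6≠0 swap→a[0]=6, slow++,fast++
slow=1 fast=1: a[fast]=0, fast++
slow=1 fast=2: a[fast]=0, fast++
slow=1 fast=3: a[fast]=0, fast++
slow=1 fast=4: a[fast]=0, fast++
slow=1 fast=5: a[fast]=0, fast++
slow=1 fast=6: a[fast]=1≠0 swap→a[1]=1, slow++,fast++
slow=2 fast=7: a[fast]=0, fast++
slow=2 fast=8: a[fast]=0, fast++
slow=2 fast=9: a[fast]=0, fast++
slow=2 fast=10: a[fast]=0, fast++
slow=2 fast=11: a[fast]=0, fast++
slow=2 fast=12: a[fast]=0, fast++
slow=2 fast=13: a[fast]=0, fast++
slow=2 fast=14: a[fast]=0, fast++
slow=2 fast=15: a[fast]=0, fast++
slow=2 fast=16: a[fast]=3≠0 swap→a[2]=3, slow++,fast++
slow=3 fast=17: a[fast]=0, fast++
slow=3 fast=18: a[fast]=0, fast++

[6, 1, 3, 0, 0, 0, 0, 0, 0, 0, 0, 0, 0, 0, 0, 0, 0, 0, 0]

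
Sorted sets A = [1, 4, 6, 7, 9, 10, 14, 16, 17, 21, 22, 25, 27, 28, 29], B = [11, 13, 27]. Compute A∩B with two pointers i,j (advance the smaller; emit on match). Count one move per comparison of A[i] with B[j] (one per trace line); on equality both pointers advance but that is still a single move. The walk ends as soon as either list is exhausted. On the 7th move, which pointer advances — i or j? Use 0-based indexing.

j

i=0 j=0: 1<11, i++
i=1 j=0: 4<11, i++
i=2 j=0: 6<11, i++
i=3 j=0: 7<11, i++
i=4 j=0: 9<11, i++
i=5 j=0: 10<11, i++
i=6 j=0: 14>11, j++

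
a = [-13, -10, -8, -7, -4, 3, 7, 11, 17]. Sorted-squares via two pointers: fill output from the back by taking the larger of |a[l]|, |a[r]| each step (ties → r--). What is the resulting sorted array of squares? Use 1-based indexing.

l=1 r=9: |-13|<=|17| out[9]=289, r--
l=1 r=8: |-13|>|11| out[8]=169, l++
l=2 r=8: |-10|<=|11| out[7]=121, r--
l=2 r=7: |-10|>|7| out[6]=100, l++
l=3 r=7: |-8|>|7| out[5]=64, l++
l=4 r=7: |-7|<=|7| out[4]=49, r--
l=4 r=6: |-7|>|3| out[3]=49, l++
l=5 r=6: |-4|>|3| out[2]=16, l++
l=6 r=6: |3|<=|3| out[1]=9, r--

[9, 16, 49, 49, 64, 100, 121, 169, 289]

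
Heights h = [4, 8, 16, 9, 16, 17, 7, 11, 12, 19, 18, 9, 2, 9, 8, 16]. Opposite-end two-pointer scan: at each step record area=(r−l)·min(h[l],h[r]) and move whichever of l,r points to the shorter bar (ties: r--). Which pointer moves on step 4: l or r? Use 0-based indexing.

[0,15] min(4,16)*15=60 best=60 * → l++
[1,15] min(8,16)*14=112 best=112 * → l++
[2,15] min(16,16)*13=208 best=208 * → r--
[2,14] min(16,8)*12=96 best=208 → r--

r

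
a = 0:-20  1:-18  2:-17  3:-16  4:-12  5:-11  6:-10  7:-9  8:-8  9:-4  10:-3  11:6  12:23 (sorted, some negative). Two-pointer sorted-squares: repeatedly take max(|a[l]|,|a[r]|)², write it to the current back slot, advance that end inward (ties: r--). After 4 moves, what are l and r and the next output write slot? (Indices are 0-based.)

l=0 r=12: |-20|<=|23| out[12]=529, r--
l=0 r=11: |-20|>|6| out[11]=400, l++
l=1 r=11: |-18|>|6| out[10]=324, l++
l=2 r=11: |-17|>|6| out[9]=289, l++

l=3, r=11, next write slot=8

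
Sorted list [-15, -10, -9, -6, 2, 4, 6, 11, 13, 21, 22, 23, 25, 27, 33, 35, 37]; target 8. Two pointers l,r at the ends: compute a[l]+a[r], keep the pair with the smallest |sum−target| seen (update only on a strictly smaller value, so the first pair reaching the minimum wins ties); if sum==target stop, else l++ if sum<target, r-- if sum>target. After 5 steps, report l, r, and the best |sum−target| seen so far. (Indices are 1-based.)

[1,17] -15+37=22 d=14 * → r--
[1,16] -15+35=20 d=12 * → r--
[1,15] -15+33=18 d=10 * → r--
[1,14] -15+27=12 d=4 * → r--
[1,13] -15+25=10 d=2 * → r--

l=1, r=12, best |Δ|=2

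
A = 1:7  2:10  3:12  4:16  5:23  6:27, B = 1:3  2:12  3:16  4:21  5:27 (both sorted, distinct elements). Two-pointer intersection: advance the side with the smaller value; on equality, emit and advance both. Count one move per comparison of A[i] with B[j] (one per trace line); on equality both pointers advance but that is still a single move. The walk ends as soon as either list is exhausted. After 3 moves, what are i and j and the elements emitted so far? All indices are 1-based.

i=3, j=2, emitted=[]

i=1 j=1: 7>3, j++
i=1 j=2: 7<12, i++
i=2 j=2: 10<12, i++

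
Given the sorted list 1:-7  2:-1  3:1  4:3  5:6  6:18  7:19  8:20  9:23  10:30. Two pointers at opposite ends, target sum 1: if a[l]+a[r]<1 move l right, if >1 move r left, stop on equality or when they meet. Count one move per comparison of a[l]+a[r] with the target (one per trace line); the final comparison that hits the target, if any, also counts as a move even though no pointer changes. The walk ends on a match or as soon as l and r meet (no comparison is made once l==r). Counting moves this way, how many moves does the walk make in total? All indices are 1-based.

9 moves

[1,10] -7+30=23 >1 → r--
[1,9] -7+23=16 >1 → r--
[1,8] -7+20=13 >1 → r--
[1,7] -7+19=12 >1 → r--
[1,6] -7+18=11 >1 → r--
[1,5] -7+6=-1 <1 → l++
[2,5] -1+6=5 >1 → r--
[2,4] -1+3=2 >1 → r--
[2,3] -1+1=0 <1 → l++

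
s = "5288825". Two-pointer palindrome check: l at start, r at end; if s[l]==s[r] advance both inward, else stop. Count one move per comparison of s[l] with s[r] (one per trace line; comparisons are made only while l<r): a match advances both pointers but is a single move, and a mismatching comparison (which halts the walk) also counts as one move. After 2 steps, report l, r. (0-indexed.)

l=0 r=6: '5'=='5', l++,r--
l=1 r=5: '2'=='2', l++,r--

l=2, r=4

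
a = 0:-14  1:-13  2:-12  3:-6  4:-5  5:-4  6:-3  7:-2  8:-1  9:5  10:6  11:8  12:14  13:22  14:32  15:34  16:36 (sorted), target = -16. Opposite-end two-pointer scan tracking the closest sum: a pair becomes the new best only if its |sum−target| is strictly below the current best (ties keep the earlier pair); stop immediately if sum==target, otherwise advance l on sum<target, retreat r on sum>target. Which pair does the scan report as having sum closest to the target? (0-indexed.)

l=0 r=16: -14+36=22 d=38 *, r--
l=0 r=15: -14+34=20 d=36 *, r--
l=0 r=14: -14+32=18 d=34 *, r--
l=0 r=13: -14+22=8 d=24 *, r--
l=0 r=12: -14+14=0 d=16 *, r--
l=0 r=11: -14+8=-6 d=10 *, r--
l=0 r=10: -14+6=-8 d=8 *, r--
l=0 r=9: -14+5=-9 d=7 *, r--
l=0 r=8: -14+-1=-15 d=1 *, r--
l=0 r=7: -14+-2=-16 d=0 *, stop

pair (-14, -2) with sum -16 (|Δ|=0)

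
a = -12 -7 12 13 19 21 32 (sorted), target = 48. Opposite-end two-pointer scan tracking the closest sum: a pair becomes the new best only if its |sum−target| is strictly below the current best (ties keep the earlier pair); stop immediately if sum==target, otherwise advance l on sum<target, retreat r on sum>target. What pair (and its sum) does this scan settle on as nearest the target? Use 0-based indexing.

[0,6] -12+32=20 d=28 * → l++
[1,6] -7+32=25 d=23 * → l++
[2,6] 12+32=44 d=4 * → l++
[3,6] 13+32=45 d=3 * → l++
[4,6] 19+32=51 d=3 → r--
[4,5] 19+21=40 d=8 → l++

pair (13, 32) with sum 45 (|Δ|=3)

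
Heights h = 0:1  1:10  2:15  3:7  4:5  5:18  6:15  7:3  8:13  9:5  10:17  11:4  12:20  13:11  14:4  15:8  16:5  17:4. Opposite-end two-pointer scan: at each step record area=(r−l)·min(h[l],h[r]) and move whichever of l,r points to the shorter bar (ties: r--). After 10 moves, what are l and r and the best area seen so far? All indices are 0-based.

l=5, r=12, best area=150

[0,17] min(1,4)*17=17 best=17 * → l++
[1,17] min(10,4)*16=64 best=64 * → r--
[1,16] min(10,5)*15=75 best=75 * → r--
[1,15] min(10,8)*14=112 best=112 * → r--
[1,14] min(10,4)*13=52 best=112 → r--
[1,13] min(10,11)*12=120 best=120 * → l++
[2,13] min(15,11)*11=121 best=121 * → r--
[2,12] min(15,20)*10=150 best=150 * → l++
[3,12] min(7,20)*9=63 best=150 → l++
[4,12] min(5,20)*8=40 best=150 → l++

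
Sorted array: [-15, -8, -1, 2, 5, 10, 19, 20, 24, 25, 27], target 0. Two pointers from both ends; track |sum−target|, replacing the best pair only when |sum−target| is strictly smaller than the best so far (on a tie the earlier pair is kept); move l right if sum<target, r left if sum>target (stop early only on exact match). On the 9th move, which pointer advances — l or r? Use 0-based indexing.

[0,10] -15+27=12 d=12 * → r--
[0,9] -15+25=10 d=10 * → r--
[0,8] -15+24=9 d=9 * → r--
[0,7] -15+20=5 d=5 * → r--
[0,6] -15+19=4 d=4 * → r--
[0,5] -15+10=-5 d=5 → l++
[1,5] -8+10=2 d=2 * → r--
[1,4] -8+5=-3 d=3 → l++
[2,4] -1+5=4 d=4 → r--

r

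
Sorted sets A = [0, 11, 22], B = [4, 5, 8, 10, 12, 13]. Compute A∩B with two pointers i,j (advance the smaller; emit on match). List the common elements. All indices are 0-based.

[i=0,j=0] 0<4 → i++
[i=1,j=0] 11>4 → j++
[i=1,j=1] 11>5 → j++
[i=1,j=2] 11>8 → j++
[i=1,j=3] 11>10 → j++
[i=1,j=4] 11<12 → i++
[i=2,j=4] 22>12 → j++
[i=2,j=5] 22>13 → j++

intersection = []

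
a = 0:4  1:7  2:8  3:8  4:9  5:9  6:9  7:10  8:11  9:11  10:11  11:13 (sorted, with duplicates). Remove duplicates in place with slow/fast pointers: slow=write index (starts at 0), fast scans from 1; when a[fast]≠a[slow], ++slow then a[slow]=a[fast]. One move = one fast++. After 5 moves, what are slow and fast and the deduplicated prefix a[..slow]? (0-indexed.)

(s=0,f=1) a[fast]=7≠a[slow]=4 write a[1]=7 → slow++,fast++
(s=1,f=2) a[fast]=8≠a[slow]=7 write a[2]=8 → slow++,fast++
(s=2,f=3) a[fast]=8=a[slow] dup → fast++
(s=2,f=4) a[fast]=9≠a[slow]=8 write a[3]=9 → slow++,fast++
(s=3,f=5) a[fast]=9=a[slow] dup → fast++

slow=3, fast=6, prefix=[4, 7, 8, 9]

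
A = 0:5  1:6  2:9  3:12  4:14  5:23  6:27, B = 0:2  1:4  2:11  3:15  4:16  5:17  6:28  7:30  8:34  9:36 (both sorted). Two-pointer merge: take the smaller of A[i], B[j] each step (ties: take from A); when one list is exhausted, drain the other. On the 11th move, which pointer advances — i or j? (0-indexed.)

j

[i=0,j=0] A[i]=5>B[j]=2 take 2 → j++
[i=0,j=1] A[i]=5>B[j]=4 take 4 → j++
[i=0,j=2] A[i]=5<=B[j]=11 take 5 → i++
[i=1,j=2] A[i]=6<=B[j]=11 take 6 → i++
[i=2,j=2] A[i]=9<=B[j]=11 take 9 → i++
[i=3,j=2] A[i]=12>B[j]=11 take 11 → j++
[i=3,j=3] A[i]=12<=B[j]=15 take 12 → i++
[i=4,j=3] A[i]=14<=B[j]=15 take 14 → i++
[i=5,j=3] A[i]=23>B[j]=15 take 15 → j++
[i=5,j=4] A[i]=23>B[j]=16 take 16 → j++
[i=5,j=5] A[i]=23>B[j]=17 take 17 → j++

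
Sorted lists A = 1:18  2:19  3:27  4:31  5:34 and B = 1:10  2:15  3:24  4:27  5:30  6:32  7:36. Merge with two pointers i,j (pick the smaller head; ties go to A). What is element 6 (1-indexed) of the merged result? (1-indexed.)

merged[6] = 27

i=1 j=1: A[i]=18>B[j]=10 take 10, j++
i=1 j=2: A[i]=18>B[j]=15 take 15, j++
i=1 j=3: A[i]=18<=B[j]=24 take 18, i++
i=2 j=3: A[i]=19<=B[j]=24 take 19, i++
i=3 j=3: A[i]=27>B[j]=24 take 24, j++
i=3 j=4: A[i]=27<=B[j]=27 take 27, i++
i=4 j=4: A[i]=31>B[j]=27 take 27, j++
i=4 j=5: A[i]=31>B[j]=30 take 30, j++
i=4 j=6: A[i]=31<=B[j]=32 take 31, i++
i=5 j=6: A[i]=34>B[j]=32 take 32, j++
i=5 j=7: A[i]=34<=B[j]=36 take 34, i++
i=6 j=7: A done, take B[j]=36, j++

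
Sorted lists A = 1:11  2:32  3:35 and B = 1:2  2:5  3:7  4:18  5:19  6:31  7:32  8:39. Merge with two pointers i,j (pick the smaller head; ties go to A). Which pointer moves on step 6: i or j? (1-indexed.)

j

i=1 j=1: A[i]=11>B[j]=2 take 2, j++
i=1 j=2: A[i]=11>B[j]=5 take 5, j++
i=1 j=3: A[i]=11>B[j]=7 take 7, j++
i=1 j=4: A[i]=11<=B[j]=18 take 11, i++
i=2 j=4: A[i]=32>B[j]=18 take 18, j++
i=2 j=5: A[i]=32>B[j]=19 take 19, j++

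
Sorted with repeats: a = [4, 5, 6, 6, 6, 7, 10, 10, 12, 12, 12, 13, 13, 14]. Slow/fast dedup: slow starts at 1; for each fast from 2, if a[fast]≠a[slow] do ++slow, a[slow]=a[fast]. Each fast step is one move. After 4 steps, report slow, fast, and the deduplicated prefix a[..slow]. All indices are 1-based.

slow=3, fast=6, prefix=[4, 5, 6]

slow=1 fast=2: a[fast]=5≠a[slow]=4 write a[2]=5, slow++,fast++
slow=2 fast=3: a[fast]=6≠a[slow]=5 write a[3]=6, slow++,fast++
slow=3 fast=4: a[fast]=6=a[slow] dup, fast++
slow=3 fast=5: a[fast]=6=a[slow] dup, fast++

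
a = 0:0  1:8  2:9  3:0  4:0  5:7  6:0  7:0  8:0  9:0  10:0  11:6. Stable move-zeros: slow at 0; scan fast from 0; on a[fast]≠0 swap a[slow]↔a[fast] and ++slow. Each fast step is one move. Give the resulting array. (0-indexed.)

[8, 9, 7, 6, 0, 0, 0, 0, 0, 0, 0, 0]

(s=0,f=0) a[fast]=0 → fast++
(s=0,f=1) a[fast]=8≠0 swap→a[0]=8 → slow++,fast++
(s=1,f=2) a[fast]=9≠0 swap→a[1]=9 → slow++,fast++
(s=2,f=3) a[fast]=0 → fast++
(s=2,f=4) a[fast]=0 → fast++
(s=2,f=5) a[fast]=7≠0 swap→a[2]=7 → slow++,fast++
(s=3,f=6) a[fast]=0 → fast++
(s=3,f=7) a[fast]=0 → fast++
(s=3,f=8) a[fast]=0 → fast++
(s=3,f=9) a[fast]=0 → fast++
(s=3,f=10) a[fast]=0 → fast++
(s=3,f=11) a[fast]=6≠0 swap→a[3]=6 → slow++,fast++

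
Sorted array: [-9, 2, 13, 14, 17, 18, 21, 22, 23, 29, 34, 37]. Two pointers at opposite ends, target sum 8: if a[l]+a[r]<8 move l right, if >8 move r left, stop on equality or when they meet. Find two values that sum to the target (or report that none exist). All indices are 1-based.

(-9, 17)

l=1 r=12: -9+37=28 >8, r--
l=1 r=11: -9+34=25 >8, r--
l=1 r=10: -9+29=20 >8, r--
l=1 r=9: -9+23=14 >8, r--
l=1 r=8: -9+22=13 >8, r--
l=1 r=7: -9+21=12 >8, r--
l=1 r=6: -9+18=9 >8, r--
l=1 r=5: -9+17=8, found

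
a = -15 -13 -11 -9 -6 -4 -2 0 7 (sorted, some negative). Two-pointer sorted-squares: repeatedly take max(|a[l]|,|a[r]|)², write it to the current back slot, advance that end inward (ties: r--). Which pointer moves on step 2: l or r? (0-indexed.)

l

l=0 r=8: |-15|>|7| out[8]=225, l++
l=1 r=8: |-13|>|7| out[7]=169, l++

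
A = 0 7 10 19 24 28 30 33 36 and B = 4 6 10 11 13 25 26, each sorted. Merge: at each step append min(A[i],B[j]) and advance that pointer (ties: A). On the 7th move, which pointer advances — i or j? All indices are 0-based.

[i=0,j=0] A[i]=0<=B[j]=4 take 0 → i++
[i=1,j=0] A[i]=7>B[j]=4 take 4 → j++
[i=1,j=1] A[i]=7>B[j]=6 take 6 → j++
[i=1,j=2] A[i]=7<=B[j]=10 take 7 → i++
[i=2,j=2] A[i]=10<=B[j]=10 take 10 → i++
[i=3,j=2] A[i]=19>B[j]=10 take 10 → j++
[i=3,j=3] A[i]=19>B[j]=11 take 11 → j++

j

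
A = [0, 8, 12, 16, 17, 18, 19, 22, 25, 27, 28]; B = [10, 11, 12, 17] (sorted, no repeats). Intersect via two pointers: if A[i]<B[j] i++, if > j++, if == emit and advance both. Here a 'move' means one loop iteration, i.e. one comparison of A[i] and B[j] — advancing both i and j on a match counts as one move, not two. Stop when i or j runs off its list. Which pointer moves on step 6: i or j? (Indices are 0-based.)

i=0 j=0: 0<10, i++
i=1 j=0: 8<10, i++
i=2 j=0: 12>10, j++
i=2 j=1: 12>11, j++
i=2 j=2: 12==12 emit, i++,j++
i=3 j=3: 16<17, i++

i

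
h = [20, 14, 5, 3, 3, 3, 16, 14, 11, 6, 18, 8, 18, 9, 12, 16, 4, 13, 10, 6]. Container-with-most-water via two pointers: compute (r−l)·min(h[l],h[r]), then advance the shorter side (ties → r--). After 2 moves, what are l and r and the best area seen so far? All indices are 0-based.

l=0 r=19: min(20,6)*19=114 best=114 *, r--
l=0 r=18: min(20,10)*18=180 best=180 *, r--

l=0, r=17, best area=180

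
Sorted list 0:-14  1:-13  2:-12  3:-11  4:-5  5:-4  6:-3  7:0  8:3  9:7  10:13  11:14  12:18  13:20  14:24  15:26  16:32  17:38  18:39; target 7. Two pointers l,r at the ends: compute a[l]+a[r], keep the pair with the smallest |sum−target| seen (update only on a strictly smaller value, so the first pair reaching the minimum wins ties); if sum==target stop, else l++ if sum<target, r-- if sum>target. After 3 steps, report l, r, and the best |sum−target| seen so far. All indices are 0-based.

[0,18] -14+39=25 d=18 * → r--
[0,17] -14+38=24 d=17 * → r--
[0,16] -14+32=18 d=11 * → r--

l=0, r=15, best |Δ|=11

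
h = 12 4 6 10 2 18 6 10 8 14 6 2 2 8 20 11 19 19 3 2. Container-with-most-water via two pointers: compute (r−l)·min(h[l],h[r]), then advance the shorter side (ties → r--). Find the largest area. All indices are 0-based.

max area = 216

l=0 r=19: min(12,2)*19=38 best=38 *, r--
l=0 r=18: min(12,3)*18=54 best=54 *, r--
l=0 r=17: min(12,19)*17=204 best=204 *, l++
l=1 r=17: min(4,19)*16=64 best=204, l++
l=2 r=17: min(6,19)*15=90 best=204, l++
l=3 r=17: min(10,19)*14=140 best=204, l++
l=4 r=17: min(2,19)*13=26 best=204, l++
l=5 r=17: min(18,19)*12=216 best=216 *, l++
l=6 r=17: min(6,19)*11=66 best=216, l++
l=7 r=17: min(10,19)*10=100 best=216, l++
l=8 r=17: min(8,19)*9=72 best=216, l++
l=9 r=17: min(14,19)*8=112 best=216, l++
l=10 r=17: min(6,19)*7=42 best=216, l++
l=11 r=17: min(2,19)*6=12 best=216, l++
l=12 r=17: min(2,19)*5=10 best=216, l++
l=13 r=17: min(8,19)*4=32 best=216, l++
l=14 r=17: min(20,19)*3=57 best=216, r--
l=14 r=16: min(20,19)*2=38 best=216, r--
l=14 r=15: min(20,11)*1=11 best=216, r--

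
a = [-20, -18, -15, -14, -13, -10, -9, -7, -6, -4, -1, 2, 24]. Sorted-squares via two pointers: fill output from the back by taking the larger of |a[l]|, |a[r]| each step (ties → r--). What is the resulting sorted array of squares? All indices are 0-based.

[1, 4, 16, 36, 49, 81, 100, 169, 196, 225, 324, 400, 576]

l=0 r=12: |-20|<=|24| out[12]=576, r--
l=0 r=11: |-20|>|2| out[11]=400, l++
l=1 r=11: |-18|>|2| out[10]=324, l++
l=2 r=11: |-15|>|2| out[9]=225, l++
l=3 r=11: |-14|>|2| out[8]=196, l++
l=4 r=11: |-13|>|2| out[7]=169, l++
l=5 r=11: |-10|>|2| out[6]=100, l++
l=6 r=11: |-9|>|2| out[5]=81, l++
l=7 r=11: |-7|>|2| out[4]=49, l++
l=8 r=11: |-6|>|2| out[3]=36, l++
l=9 r=11: |-4|>|2| out[2]=16, l++
l=10 r=11: |-1|<=|2| out[1]=4, r--
l=10 r=10: |-1|<=|-1| out[0]=1, r--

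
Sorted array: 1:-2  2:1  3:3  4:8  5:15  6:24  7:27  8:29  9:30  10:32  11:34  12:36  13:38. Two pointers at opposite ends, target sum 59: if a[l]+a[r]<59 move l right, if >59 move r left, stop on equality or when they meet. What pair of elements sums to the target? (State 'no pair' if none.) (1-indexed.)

(27, 32)

l=1 r=13: -2+38=36 <59, l++
l=2 r=13: 1+38=39 <59, l++
l=3 r=13: 3+38=41 <59, l++
l=4 r=13: 8+38=46 <59, l++
l=5 r=13: 15+38=53 <59, l++
l=6 r=13: 24+38=62 >59, r--
l=6 r=12: 24+36=60 >59, r--
l=6 r=11: 24+34=58 <59, l++
l=7 r=11: 27+34=61 >59, r--
l=7 r=10: 27+32=59, found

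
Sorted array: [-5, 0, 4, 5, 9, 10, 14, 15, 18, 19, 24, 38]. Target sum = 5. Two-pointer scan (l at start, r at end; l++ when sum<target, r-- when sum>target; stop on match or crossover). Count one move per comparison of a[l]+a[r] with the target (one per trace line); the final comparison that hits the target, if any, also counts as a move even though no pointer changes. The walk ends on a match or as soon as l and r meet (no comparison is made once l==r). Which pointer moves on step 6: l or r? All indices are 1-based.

l=1 r=12: -5+38=33 >5, r--
l=1 r=11: -5+24=19 >5, r--
l=1 r=10: -5+19=14 >5, r--
l=1 r=9: -5+18=13 >5, r--
l=1 r=8: -5+15=10 >5, r--
l=1 r=7: -5+14=9 >5, r--

r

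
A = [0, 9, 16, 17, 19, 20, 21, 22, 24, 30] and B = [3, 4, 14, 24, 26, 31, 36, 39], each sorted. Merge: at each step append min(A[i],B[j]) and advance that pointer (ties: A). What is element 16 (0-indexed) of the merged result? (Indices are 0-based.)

[i=0,j=0] A[i]=0<=B[j]=3 take 0 → i++
[i=1,j=0] A[i]=9>B[j]=3 take 3 → j++
[i=1,j=1] A[i]=9>B[j]=4 take 4 → j++
[i=1,j=2] A[i]=9<=B[j]=14 take 9 → i++
[i=2,j=2] A[i]=16>B[j]=14 take 14 → j++
[i=2,j=3] A[i]=16<=B[j]=24 take 16 → i++
[i=3,j=3] A[i]=17<=B[j]=24 take 17 → i++
[i=4,j=3] A[i]=19<=B[j]=24 take 19 → i++
[i=5,j=3] A[i]=20<=B[j]=24 take 20 → i++
[i=6,j=3] A[i]=21<=B[j]=24 take 21 → i++
[i=7,j=3] A[i]=22<=B[j]=24 take 22 → i++
[i=8,j=3] A[i]=24<=B[j]=24 take 24 → i++
[i=9,j=3] A[i]=30>B[j]=24 take 24 → j++
[i=9,j=4] A[i]=30>B[j]=26 take 26 → j++
[i=9,j=5] A[i]=30<=B[j]=31 take 30 → i++
[i=10,j=5] A done, take B[j]=31 → j++
[i=10,j=6] A done, take B[j]=36 → j++
[i=10,j=7] A done, take B[j]=39 → j++

merged[16] = 36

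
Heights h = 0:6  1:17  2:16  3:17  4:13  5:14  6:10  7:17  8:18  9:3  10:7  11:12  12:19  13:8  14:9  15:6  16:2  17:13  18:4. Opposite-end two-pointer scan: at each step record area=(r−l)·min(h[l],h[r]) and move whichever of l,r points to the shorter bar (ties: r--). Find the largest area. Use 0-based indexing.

l=0 r=18: min(6,4)*18=72 best=72 *, r--
l=0 r=17: min(6,13)*17=102 best=102 *, l++
l=1 r=17: min(17,13)*16=208 best=208 *, r--
l=1 r=16: min(17,2)*15=30 best=208, r--
l=1 r=15: min(17,6)*14=84 best=208, r--
l=1 r=14: min(17,9)*13=117 best=208, r--
l=1 r=13: min(17,8)*12=96 best=208, r--
l=1 r=12: min(17,19)*11=187 best=208, l++
l=2 r=12: min(16,19)*10=160 best=208, l++
l=3 r=12: min(17,19)*9=153 best=208, l++
l=4 r=12: min(13,19)*8=104 best=208, l++
l=5 r=12: min(14,19)*7=98 best=208, l++
l=6 r=12: min(10,19)*6=60 best=208, l++
l=7 r=12: min(17,19)*5=85 best=208, l++
l=8 r=12: min(18,19)*4=72 best=208, l++
l=9 r=12: min(3,19)*3=9 best=208, l++
l=10 r=12: min(7,19)*2=14 best=208, l++
l=11 r=12: min(12,19)*1=12 best=208, l++

max area = 208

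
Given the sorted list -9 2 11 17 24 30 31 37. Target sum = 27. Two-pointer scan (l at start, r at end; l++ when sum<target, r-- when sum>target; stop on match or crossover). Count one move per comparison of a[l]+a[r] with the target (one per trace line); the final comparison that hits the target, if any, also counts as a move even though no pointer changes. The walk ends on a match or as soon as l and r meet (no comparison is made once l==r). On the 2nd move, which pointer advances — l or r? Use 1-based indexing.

l

l=1 r=8: -9+37=28 >27, r--
l=1 r=7: -9+31=22 <27, l++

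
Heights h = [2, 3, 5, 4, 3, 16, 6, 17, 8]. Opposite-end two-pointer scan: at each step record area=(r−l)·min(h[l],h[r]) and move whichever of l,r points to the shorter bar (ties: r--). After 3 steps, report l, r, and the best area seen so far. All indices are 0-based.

l=3, r=8, best area=30

[0,8] min(2,8)*8=16 best=16 * → l++
[1,8] min(3,8)*7=21 best=21 * → l++
[2,8] min(5,8)*6=30 best=30 * → l++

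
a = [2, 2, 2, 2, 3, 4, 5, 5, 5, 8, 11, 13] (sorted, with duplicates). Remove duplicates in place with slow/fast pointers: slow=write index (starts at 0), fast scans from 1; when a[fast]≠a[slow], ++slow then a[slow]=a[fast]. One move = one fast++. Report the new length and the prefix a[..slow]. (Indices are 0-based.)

(s=0,f=1) a[fast]=2=a[slow] dup → fast++
(s=0,f=2) a[fast]=2=a[slow] dup → fast++
(s=0,f=3) a[fast]=2=a[slow] dup → fast++
(s=0,f=4) a[fast]=3≠a[slow]=2 write a[1]=3 → slow++,fast++
(s=1,f=5) a[fast]=4≠a[slow]=3 write a[2]=4 → slow++,fast++
(s=2,f=6) a[fast]=5≠a[slow]=4 write a[3]=5 → slow++,fast++
(s=3,f=7) a[fast]=5=a[slow] dup → fast++
(s=3,f=8) a[fast]=5=a[slow] dup → fast++
(s=3,f=9) a[fast]=8≠a[slow]=5 write a[4]=8 → slow++,fast++
(s=4,f=10) a[fast]=11≠a[slow]=8 write a[5]=11 → slow++,fast++
(s=5,f=11) a[fast]=13≠a[slow]=11 write a[6]=13 → slow++,fast++

length 7; prefix = [2, 3, 4, 5, 8, 11, 13]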